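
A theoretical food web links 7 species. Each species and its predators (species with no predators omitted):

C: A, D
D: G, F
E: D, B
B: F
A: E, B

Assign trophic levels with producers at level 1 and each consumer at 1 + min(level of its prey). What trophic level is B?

C is a producer → level 1.
A eats C → level 2.
B eats A → level 3.
No prey of B is below level 2, so 3 is the minimum.

Trophic level 3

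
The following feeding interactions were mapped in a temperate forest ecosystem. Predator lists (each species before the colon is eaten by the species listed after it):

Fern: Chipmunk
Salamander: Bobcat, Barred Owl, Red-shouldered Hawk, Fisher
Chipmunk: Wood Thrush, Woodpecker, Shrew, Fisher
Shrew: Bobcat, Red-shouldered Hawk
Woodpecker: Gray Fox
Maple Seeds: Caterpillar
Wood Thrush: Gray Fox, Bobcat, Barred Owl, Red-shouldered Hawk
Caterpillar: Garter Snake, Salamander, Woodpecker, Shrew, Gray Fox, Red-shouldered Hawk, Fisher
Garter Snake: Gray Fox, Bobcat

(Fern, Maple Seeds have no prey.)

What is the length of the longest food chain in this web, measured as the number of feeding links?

One longest chain: Fern → Chipmunk → Wood Thrush → Gray Fox.
It has 4 species and 3 links.

3 links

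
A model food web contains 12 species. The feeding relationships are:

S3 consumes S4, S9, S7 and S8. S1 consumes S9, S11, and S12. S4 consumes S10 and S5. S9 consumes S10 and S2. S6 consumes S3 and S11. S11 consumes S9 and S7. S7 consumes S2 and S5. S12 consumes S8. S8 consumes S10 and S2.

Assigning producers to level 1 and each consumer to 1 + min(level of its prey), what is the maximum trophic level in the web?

Producers (level 1): S2, S5, S10.
Following each consumer down to its lowest-level prey: S5 → S4 → S3 → S6 (levels 1 through 4).
All prey of S6 (S3 3, S11 3) are at level 3 or above, so S6 is at level 1 + 3 = 4.
Every consumer has at least one prey at level 3 or below, so none exceeds level 4.

4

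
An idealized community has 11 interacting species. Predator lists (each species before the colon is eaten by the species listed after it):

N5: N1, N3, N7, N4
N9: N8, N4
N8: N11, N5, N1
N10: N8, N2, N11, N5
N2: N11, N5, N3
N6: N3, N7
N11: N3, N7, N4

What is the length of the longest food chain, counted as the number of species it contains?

One longest chain: N10 → N8 → N5 → N1.
It has 4 species and 3 links.

4 species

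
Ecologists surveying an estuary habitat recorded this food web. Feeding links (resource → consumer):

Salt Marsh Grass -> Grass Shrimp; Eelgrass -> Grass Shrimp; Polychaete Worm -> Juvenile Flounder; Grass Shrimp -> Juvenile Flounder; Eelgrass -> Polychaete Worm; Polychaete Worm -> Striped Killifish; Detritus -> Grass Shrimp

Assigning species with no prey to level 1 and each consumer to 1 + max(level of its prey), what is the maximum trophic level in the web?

Basal resources (level 1): Eelgrass, Salt Marsh Grass, Detritus.
Eelgrass → Polychaete Worm → Juvenile Flounder gives Juvenile Flounder level 3.
No species has a prey at level 3, so no species reaches level 4.

3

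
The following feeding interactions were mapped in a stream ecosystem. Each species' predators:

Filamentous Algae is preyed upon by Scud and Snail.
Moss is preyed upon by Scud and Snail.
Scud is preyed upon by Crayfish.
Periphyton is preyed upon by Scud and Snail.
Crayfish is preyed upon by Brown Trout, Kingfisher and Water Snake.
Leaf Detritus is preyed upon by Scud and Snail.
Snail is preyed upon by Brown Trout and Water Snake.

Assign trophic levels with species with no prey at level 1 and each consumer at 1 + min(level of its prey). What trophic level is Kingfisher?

Trophic level 4

Filamentous Algae has no prey (basal) → level 1.
Scud eats Filamentous Algae → level 2.
Crayfish eats Scud → level 3.
Kingfisher eats Crayfish → level 4.
No prey of Kingfisher is below level 3, so 4 is the minimum.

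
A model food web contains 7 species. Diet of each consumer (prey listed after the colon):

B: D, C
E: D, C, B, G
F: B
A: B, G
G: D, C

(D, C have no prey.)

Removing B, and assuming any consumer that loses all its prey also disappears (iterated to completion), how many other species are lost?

1

Remove B.
Round 1: F (all prey gone) → extinct.
No further losses. Total secondary extinctions: 1.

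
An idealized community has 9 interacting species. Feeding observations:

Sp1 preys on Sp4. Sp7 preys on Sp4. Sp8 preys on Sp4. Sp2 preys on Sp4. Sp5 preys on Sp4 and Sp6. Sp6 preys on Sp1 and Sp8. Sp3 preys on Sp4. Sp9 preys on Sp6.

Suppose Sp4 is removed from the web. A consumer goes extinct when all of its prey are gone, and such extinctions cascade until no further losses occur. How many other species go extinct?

8

Remove Sp4.
Round 1: Sp8 (all prey gone), Sp7 (all prey gone), Sp2 (all prey gone), Sp1 (all prey gone), Sp3 (all prey gone) → extinct.
Round 2: Sp6 (all prey gone) → extinct.
Round 3: Sp5 (all prey gone), Sp9 (all prey gone) → extinct.
No further losses. Total secondary extinctions: 8.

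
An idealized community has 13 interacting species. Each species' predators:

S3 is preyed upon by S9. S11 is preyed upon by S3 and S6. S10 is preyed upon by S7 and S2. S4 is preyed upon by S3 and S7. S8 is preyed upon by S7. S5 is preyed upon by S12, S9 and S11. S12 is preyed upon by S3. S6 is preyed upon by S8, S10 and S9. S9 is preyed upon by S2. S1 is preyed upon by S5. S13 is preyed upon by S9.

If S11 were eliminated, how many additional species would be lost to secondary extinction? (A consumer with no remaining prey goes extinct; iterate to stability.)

3

Remove S11.
Round 1: S6 (all prey gone) → extinct.
Round 2: S8 (all prey gone), S10 (all prey gone) → extinct.
No further losses. Total secondary extinctions: 3.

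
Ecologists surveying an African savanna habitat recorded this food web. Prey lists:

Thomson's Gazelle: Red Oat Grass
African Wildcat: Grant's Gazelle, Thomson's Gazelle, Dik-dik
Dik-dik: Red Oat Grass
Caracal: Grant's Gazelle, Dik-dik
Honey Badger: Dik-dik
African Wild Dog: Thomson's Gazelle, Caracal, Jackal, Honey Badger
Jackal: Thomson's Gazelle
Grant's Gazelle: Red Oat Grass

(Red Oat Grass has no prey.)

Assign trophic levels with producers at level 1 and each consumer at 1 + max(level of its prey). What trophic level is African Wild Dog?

Red Oat Grass is a producer → level 1.
Grant's Gazelle eats Red Oat Grass → level 2.
Caracal eats Grant's Gazelle (level 2); other prey at levels: Dik-dik 2 → level 3.
African Wild Dog eats Caracal (level 3); other prey at levels: Thomson's Gazelle 2, Jackal 3, Honey Badger 3 → level 4.

Trophic level 4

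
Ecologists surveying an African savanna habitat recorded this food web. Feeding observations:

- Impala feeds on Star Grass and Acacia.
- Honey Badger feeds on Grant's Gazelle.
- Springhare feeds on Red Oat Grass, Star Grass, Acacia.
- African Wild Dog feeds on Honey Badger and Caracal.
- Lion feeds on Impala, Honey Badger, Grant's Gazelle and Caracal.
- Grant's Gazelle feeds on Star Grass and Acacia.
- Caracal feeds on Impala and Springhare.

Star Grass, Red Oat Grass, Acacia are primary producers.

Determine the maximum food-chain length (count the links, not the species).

3 links

One longest chain: Star Grass → Grant's Gazelle → Honey Badger → Lion.
It has 4 species and 3 links.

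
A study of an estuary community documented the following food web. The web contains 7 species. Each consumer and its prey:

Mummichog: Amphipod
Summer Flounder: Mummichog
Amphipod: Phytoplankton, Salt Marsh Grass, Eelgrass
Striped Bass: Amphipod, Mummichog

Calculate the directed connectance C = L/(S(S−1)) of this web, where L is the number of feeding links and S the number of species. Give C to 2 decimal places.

The web has S = 7 species and L = 7 feeding links.
C = L / (S(S−1)) = 7 / 42 = 0.1667 ≈ 0.17.

C = 0.17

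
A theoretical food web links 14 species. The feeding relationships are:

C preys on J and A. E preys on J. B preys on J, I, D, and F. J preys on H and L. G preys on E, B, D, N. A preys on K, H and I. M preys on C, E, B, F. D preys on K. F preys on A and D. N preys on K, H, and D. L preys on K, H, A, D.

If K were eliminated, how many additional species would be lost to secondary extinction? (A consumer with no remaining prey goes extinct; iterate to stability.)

Remove K.
Round 1: D (all prey gone) → extinct.
No further losses. Total secondary extinctions: 1.

1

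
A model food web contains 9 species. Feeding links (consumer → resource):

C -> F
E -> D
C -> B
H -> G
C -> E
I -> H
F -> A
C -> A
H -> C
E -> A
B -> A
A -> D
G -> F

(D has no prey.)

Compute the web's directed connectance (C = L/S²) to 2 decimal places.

The web has S = 9 species and L = 13 feeding links.
C = L / S² = 13 / 81 = 0.1605 ≈ 0.16.

C = 0.16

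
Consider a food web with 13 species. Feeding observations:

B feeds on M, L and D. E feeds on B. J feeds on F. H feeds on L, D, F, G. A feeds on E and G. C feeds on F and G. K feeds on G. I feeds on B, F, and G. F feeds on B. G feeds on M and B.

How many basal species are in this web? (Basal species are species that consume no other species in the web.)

Basal species (no prey listed): L, D, M.
Count: 3.

3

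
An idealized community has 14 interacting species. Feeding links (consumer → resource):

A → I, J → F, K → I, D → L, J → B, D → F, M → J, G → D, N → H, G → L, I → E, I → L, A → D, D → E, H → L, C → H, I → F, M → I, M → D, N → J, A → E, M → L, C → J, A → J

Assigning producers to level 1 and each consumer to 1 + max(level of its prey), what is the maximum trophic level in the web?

3

Producers (level 1): B, F, L, E.
B → J → A gives A level 3.
No species has a prey at level 3, so no species reaches level 4.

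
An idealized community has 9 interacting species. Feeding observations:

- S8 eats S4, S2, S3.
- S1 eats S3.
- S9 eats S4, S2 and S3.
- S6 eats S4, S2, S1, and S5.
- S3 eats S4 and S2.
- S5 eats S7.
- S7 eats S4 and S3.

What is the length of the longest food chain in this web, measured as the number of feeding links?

One longest chain: S4 → S3 → S7 → S5 → S6.
It has 5 species and 4 links.

4 links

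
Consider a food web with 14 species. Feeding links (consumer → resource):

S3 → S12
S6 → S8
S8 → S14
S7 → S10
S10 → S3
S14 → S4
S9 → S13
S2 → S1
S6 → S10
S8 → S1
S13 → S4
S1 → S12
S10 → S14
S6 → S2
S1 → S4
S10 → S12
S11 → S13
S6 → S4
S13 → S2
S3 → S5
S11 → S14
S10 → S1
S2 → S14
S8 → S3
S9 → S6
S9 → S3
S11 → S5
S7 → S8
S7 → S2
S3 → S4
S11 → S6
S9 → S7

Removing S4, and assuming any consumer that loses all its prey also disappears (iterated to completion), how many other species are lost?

Remove S4.
Round 1: S14 (all prey gone) → extinct.
No further losses. Total secondary extinctions: 1.

1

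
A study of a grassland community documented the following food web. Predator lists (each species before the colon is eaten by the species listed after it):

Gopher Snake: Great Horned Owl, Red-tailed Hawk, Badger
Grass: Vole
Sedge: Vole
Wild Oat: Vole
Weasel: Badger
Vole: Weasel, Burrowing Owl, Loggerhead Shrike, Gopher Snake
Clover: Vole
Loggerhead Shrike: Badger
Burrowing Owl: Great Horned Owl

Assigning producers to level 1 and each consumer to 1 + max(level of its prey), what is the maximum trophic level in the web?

Producers (level 1): Wild Oat, Clover, Grass, Sedge.
Wild Oat → Vole → Gopher Snake → Badger gives Badger level 4.
No species has a prey at level 4, so no species reaches level 5.

4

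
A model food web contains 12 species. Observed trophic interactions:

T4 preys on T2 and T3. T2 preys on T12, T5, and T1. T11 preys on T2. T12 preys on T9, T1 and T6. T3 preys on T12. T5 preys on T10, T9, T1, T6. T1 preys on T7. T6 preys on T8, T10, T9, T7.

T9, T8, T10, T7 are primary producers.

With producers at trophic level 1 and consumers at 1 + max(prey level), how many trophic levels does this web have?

Producers (level 1): T9, T8, T10, T7.
T7 → T1 → T12 → T2 → T11 gives T11 level 5.
No species has a prey at level 5, so no species reaches level 6.

5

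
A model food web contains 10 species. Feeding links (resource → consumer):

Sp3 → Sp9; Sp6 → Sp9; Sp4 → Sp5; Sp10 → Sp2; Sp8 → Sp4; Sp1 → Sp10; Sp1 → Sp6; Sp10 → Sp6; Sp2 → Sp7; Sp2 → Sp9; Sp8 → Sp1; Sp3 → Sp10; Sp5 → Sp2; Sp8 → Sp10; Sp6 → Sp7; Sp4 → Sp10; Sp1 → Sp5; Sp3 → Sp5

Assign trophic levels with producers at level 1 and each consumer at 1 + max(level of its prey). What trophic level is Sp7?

Trophic level 5

Sp8 is a producer → level 1.
Sp4 eats Sp8 → level 2.
Sp10 eats Sp4 (level 2); other prey at levels: Sp3 1, Sp8 1, Sp1 2 → level 3.
Sp2 eats Sp10 (level 3); other prey at levels: Sp5 3 → level 4.
Sp7 eats Sp2 (level 4); other prey at levels: Sp6 4 → level 5.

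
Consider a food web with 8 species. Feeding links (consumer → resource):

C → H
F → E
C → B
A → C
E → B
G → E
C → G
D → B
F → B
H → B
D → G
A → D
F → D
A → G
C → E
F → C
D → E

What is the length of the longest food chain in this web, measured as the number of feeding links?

4 links

One longest chain: B → E → G → C → A.
It has 5 species and 4 links.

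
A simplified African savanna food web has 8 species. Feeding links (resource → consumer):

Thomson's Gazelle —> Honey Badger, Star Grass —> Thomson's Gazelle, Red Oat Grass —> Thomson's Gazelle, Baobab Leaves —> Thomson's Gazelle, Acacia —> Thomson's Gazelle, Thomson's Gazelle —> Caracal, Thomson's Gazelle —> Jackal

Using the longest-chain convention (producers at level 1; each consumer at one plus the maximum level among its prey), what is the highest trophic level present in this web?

Producers (level 1): Star Grass, Red Oat Grass, Baobab Leaves, Acacia.
Star Grass → Thomson's Gazelle → Caracal gives Caracal level 3.
No species has a prey at level 3, so no species reaches level 4.

3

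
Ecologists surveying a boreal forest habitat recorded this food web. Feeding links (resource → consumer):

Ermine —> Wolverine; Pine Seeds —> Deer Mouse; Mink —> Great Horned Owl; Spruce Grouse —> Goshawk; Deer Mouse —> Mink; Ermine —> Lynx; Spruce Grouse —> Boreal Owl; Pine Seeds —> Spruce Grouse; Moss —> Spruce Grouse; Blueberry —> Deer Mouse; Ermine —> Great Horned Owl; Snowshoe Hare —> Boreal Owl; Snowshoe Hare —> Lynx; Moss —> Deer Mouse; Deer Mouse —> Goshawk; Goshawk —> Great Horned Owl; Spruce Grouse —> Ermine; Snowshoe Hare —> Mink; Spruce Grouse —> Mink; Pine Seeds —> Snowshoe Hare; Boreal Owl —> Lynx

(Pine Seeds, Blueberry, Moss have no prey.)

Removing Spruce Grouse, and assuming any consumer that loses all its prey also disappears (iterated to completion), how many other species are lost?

Remove Spruce Grouse.
Round 1: Ermine (all prey gone) → extinct.
Round 2: Wolverine (all prey gone) → extinct.
No further losses. Total secondary extinctions: 2.

2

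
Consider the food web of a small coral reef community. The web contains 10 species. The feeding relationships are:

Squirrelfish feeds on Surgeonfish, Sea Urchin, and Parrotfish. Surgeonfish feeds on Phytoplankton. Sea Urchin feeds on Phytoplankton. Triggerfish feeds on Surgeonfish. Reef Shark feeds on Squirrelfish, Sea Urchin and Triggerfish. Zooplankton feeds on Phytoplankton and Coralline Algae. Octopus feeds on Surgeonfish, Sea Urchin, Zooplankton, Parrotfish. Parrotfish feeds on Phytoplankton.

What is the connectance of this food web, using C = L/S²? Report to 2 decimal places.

C = 0.16

The web has S = 10 species and L = 16 feeding links.
C = L / S² = 16 / 100 = 0.1600 ≈ 0.16.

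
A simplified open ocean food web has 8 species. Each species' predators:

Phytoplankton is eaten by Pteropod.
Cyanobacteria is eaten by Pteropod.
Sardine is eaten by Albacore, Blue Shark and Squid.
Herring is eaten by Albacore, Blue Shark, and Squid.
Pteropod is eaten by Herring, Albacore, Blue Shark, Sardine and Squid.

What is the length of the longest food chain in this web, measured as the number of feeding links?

3 links

One longest chain: Phytoplankton → Pteropod → Sardine → Squid.
It has 4 species and 3 links.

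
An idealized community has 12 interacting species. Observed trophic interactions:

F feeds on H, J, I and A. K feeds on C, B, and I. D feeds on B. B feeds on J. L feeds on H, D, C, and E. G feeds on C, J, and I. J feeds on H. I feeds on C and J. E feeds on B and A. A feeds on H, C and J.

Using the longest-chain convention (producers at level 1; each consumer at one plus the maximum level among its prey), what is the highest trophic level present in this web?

Producers (level 1): H, C.
H → J → B → E → L gives L level 5.
No species has a prey at level 5, so no species reaches level 6.

5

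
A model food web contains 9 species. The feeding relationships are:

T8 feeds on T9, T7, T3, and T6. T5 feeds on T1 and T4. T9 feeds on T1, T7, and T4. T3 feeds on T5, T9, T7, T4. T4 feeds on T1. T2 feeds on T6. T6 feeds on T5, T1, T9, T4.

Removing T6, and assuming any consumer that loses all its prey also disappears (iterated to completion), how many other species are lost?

Remove T6.
Round 1: T2 (all prey gone) → extinct.
No further losses. Total secondary extinctions: 1.

1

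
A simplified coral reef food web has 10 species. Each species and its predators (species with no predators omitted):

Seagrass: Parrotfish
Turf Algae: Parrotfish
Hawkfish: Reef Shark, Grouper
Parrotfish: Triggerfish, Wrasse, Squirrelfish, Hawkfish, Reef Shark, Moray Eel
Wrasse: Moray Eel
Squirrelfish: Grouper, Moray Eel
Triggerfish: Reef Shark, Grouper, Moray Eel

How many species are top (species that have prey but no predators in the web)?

3

Top species (has prey, but nothing eats it): Reef Shark, Grouper, Moray Eel.
Count: 3.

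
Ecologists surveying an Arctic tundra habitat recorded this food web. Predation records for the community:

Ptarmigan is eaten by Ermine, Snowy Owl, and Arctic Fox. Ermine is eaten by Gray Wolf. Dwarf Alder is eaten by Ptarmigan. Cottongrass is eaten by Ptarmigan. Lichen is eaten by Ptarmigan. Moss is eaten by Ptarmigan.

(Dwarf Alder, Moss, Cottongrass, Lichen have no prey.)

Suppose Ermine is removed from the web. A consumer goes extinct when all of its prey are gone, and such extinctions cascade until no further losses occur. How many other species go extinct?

Remove Ermine.
Round 1: Gray Wolf (all prey gone) → extinct.
No further losses. Total secondary extinctions: 1.

1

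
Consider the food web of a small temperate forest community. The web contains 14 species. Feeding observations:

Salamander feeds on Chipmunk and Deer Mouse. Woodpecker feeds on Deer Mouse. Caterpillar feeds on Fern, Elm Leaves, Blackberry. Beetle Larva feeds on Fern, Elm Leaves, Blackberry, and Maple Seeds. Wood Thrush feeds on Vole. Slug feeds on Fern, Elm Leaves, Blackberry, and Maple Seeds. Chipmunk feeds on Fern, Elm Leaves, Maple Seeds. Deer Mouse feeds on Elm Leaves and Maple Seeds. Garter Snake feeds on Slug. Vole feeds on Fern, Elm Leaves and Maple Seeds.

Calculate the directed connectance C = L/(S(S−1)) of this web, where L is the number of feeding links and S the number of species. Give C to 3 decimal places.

C = 0.132

The web has S = 14 species and L = 24 feeding links.
C = L / (S(S−1)) = 24 / 182 = 0.1319 ≈ 0.132.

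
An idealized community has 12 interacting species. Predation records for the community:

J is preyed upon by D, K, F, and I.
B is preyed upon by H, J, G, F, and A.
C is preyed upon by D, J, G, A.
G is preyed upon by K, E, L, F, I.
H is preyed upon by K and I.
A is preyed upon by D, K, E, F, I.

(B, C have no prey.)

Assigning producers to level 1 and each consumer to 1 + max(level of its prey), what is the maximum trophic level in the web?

Producers (level 1): B, C.
B → G → K gives K level 3.
No species has a prey at level 3, so no species reaches level 4.

3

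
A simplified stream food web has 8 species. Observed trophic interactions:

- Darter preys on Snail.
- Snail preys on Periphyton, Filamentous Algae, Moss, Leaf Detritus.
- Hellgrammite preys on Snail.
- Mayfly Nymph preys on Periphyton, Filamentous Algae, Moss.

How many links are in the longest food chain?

2 links

One longest chain: Leaf Detritus → Snail → Darter.
It has 3 species and 2 links.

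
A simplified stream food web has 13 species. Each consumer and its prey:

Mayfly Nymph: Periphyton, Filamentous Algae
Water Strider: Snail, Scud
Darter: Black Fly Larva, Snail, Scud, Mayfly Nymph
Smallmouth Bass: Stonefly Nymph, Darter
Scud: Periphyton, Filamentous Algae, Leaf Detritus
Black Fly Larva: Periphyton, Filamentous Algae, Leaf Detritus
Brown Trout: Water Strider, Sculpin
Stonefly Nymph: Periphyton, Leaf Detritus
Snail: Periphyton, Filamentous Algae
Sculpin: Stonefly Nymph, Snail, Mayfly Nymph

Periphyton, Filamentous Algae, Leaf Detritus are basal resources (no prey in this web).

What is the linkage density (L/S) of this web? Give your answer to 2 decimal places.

L/S = 1.92

There are L = 25 links among S = 13 species.
L/S = 25/13 = 1.9231 ≈ 1.92.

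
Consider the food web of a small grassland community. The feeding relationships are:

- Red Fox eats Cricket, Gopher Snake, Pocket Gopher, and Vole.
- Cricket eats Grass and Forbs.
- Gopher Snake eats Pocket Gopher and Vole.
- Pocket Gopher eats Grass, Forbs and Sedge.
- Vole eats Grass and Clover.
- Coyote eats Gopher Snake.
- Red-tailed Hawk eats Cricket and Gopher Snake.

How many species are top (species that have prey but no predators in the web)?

Top species (has prey, but nothing eats it): Red Fox, Coyote, Red-tailed Hawk.
Count: 3.

3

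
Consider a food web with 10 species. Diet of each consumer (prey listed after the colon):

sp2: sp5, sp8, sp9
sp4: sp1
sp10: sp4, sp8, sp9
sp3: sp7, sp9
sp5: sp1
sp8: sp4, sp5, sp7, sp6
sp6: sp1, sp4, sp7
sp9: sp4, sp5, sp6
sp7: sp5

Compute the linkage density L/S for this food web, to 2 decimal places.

L/S = 2.10

There are L = 21 links among S = 10 species.
L/S = 21/10 = 2.1000 ≈ 2.10.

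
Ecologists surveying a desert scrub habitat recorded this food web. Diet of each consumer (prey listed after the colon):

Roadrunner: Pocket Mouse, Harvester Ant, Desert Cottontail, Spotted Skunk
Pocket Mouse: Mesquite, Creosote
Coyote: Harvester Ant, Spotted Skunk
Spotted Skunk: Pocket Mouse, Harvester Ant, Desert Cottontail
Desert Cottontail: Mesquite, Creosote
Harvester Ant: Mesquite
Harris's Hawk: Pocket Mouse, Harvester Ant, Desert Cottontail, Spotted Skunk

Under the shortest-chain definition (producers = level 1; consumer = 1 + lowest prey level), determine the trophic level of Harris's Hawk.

Trophic level 3

Mesquite is a producer → level 1.
Pocket Mouse eats Mesquite → level 2.
Harris's Hawk eats Pocket Mouse → level 3.
No prey of Harris's Hawk is below level 2, so 3 is the minimum.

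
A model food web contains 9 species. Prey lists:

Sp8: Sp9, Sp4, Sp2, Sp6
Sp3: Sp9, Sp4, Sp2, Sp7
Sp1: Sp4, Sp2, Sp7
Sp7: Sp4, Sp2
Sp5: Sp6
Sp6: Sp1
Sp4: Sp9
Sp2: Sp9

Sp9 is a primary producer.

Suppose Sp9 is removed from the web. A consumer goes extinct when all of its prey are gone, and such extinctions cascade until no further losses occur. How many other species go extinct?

8

Remove Sp9.
Round 1: Sp4 (all prey gone), Sp2 (all prey gone) → extinct.
Round 2: Sp7 (all prey gone) → extinct.
Round 3: Sp1 (all prey gone), Sp3 (all prey gone) → extinct.
Round 4: Sp6 (all prey gone) → extinct.
Round 5: Sp5 (all prey gone), Sp8 (all prey gone) → extinct.
No further losses. Total secondary extinctions: 8.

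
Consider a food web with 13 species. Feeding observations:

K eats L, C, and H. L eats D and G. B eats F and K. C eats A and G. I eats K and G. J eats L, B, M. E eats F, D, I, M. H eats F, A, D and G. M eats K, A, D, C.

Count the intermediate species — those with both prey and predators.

Intermediate species (has both prey and predators): H, L, C, K, B, M, I.
Count: 7.

7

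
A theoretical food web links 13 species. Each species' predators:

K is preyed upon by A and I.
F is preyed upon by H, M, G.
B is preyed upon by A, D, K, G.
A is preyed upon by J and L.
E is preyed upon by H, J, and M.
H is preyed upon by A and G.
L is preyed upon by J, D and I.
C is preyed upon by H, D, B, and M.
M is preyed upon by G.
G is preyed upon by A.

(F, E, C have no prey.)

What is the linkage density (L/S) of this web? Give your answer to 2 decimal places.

L/S = 1.92

There are L = 25 links among S = 13 species.
L/S = 25/13 = 1.9231 ≈ 1.92.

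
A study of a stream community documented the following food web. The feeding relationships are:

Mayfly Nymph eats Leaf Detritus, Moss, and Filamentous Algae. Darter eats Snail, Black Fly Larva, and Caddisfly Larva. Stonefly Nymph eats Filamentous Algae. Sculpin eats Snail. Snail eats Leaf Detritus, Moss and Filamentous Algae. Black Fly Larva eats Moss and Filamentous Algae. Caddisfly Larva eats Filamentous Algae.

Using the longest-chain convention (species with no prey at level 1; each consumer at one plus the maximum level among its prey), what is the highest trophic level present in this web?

3

Basal resources (level 1): Leaf Detritus, Filamentous Algae, Moss.
Leaf Detritus → Snail → Sculpin gives Sculpin level 3.
No species has a prey at level 3, so no species reaches level 4.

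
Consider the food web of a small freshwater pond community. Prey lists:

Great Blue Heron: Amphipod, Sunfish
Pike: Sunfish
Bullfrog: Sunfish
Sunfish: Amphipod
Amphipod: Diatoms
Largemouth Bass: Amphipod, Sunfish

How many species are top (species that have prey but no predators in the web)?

Top species (has prey, but nothing eats it): Bullfrog, Pike, Largemouth Bass, Great Blue Heron.
Count: 4.

4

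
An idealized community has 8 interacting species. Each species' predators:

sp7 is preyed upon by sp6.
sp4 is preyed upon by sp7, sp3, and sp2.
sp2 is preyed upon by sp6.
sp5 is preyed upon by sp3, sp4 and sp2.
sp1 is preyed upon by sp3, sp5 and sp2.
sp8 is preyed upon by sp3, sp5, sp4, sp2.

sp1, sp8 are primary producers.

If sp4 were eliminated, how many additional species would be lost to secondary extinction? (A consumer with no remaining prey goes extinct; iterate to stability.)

Remove sp4.
Round 1: sp7 (all prey gone) → extinct.
No further losses. Total secondary extinctions: 1.

1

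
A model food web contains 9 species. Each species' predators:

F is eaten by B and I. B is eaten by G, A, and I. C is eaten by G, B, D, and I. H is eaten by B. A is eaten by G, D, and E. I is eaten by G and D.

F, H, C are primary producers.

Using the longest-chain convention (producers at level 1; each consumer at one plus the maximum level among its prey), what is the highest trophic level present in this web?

4

Producers (level 1): F, H, C.
F → B → A → E gives E level 4.
No species has a prey at level 4, so no species reaches level 5.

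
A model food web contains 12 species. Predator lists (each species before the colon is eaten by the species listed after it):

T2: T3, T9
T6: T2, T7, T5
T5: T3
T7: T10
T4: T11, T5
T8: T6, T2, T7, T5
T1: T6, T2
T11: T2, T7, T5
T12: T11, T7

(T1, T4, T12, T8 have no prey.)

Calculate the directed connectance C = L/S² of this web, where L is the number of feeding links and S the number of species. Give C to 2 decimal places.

The web has S = 12 species and L = 20 feeding links.
C = L / S² = 20 / 144 = 0.1389 ≈ 0.14.

C = 0.14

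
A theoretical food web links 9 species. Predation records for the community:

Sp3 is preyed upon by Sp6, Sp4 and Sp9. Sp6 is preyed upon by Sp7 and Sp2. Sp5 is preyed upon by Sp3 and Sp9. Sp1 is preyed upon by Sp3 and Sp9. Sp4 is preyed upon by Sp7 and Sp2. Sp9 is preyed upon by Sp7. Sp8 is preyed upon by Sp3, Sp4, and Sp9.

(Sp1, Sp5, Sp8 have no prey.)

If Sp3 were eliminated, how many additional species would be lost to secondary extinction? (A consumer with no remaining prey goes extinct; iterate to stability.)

1

Remove Sp3.
Round 1: Sp6 (all prey gone) → extinct.
No further losses. Total secondary extinctions: 1.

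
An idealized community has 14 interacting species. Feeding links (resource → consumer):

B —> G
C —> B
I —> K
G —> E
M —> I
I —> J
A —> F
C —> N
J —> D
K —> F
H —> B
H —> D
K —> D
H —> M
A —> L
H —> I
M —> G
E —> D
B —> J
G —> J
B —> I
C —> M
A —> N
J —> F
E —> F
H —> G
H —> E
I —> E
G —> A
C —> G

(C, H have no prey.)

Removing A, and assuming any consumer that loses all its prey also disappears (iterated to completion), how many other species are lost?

1

Remove A.
Round 1: L (all prey gone) → extinct.
No further losses. Total secondary extinctions: 1.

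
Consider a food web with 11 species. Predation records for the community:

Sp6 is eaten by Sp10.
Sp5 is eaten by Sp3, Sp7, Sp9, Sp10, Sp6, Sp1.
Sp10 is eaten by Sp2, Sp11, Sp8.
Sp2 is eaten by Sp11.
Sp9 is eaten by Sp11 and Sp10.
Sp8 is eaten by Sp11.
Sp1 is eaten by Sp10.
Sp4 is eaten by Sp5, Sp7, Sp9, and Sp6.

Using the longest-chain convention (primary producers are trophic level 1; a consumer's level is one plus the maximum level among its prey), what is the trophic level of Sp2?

Sp4 is a producer → level 1.
Sp5 eats Sp4 → level 2.
Sp6 eats Sp5 (level 2); other prey at levels: Sp4 1 → level 3.
Sp10 eats Sp6 (level 3); other prey at levels: Sp5 2, Sp1 3, Sp9 3 → level 4.
Sp2 eats Sp10 → level 5.

Trophic level 5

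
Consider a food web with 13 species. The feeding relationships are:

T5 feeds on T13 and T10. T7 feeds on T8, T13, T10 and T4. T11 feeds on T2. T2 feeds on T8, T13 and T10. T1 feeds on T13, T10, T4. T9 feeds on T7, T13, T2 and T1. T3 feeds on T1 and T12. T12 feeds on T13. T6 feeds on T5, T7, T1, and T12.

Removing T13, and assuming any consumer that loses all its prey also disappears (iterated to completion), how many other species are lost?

1

Remove T13.
Round 1: T12 (all prey gone) → extinct.
No further losses. Total secondary extinctions: 1.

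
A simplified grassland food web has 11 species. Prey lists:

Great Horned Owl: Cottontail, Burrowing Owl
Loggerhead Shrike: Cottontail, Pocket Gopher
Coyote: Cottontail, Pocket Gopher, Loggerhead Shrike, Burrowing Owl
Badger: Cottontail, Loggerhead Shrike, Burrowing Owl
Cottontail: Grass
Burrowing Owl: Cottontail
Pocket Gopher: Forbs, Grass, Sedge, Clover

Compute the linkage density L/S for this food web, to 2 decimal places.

There are L = 17 links among S = 11 species.
L/S = 17/11 = 1.5455 ≈ 1.55.

L/S = 1.55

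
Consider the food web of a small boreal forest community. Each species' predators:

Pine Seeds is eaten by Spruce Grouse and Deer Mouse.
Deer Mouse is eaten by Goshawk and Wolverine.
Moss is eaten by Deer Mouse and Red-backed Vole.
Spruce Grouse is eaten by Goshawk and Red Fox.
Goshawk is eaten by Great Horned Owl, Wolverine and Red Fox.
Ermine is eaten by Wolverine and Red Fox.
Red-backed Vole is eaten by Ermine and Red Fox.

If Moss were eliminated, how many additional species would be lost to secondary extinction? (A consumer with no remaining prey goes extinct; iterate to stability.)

Remove Moss.
Round 1: Red-backed Vole (all prey gone) → extinct.
Round 2: Ermine (all prey gone) → extinct.
No further losses. Total secondary extinctions: 2.

2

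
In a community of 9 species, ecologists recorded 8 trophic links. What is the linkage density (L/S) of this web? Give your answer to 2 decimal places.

L/S = 0.89

There are L = 8 links among S = 9 species.
L/S = 8/9 = 0.8889 ≈ 0.89.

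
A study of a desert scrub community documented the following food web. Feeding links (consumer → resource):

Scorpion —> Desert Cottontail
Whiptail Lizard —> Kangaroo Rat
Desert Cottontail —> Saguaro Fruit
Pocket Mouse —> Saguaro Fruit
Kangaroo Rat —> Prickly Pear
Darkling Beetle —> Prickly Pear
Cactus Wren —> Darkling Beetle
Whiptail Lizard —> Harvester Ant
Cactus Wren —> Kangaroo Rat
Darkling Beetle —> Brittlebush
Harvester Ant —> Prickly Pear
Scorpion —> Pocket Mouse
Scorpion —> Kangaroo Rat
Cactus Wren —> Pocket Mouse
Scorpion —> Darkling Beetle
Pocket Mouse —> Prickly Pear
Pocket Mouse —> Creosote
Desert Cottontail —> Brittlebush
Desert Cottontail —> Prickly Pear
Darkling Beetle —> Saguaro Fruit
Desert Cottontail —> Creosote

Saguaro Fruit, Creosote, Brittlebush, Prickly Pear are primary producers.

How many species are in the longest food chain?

One longest chain: Saguaro Fruit → Pocket Mouse → Scorpion.
It has 3 species and 2 links.

3 species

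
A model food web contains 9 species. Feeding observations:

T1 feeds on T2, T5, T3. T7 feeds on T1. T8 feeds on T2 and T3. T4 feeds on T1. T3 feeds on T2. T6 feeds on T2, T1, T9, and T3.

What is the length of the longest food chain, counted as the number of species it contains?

4 species

One longest chain: T2 → T3 → T1 → T4.
It has 4 species and 3 links.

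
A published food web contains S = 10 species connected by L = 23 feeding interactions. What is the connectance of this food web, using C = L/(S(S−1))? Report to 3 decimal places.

The web has S = 10 species and L = 23 feeding links.
C = L / (S(S−1)) = 23 / 90 = 0.2556 ≈ 0.256.

C = 0.256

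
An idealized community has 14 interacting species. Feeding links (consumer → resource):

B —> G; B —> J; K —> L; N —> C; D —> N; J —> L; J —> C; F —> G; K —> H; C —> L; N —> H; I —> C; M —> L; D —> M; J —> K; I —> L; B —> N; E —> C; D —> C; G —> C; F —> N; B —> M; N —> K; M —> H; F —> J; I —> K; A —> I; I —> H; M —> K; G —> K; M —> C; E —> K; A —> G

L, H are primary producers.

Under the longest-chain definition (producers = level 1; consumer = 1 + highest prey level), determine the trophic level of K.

Trophic level 2

L is a producer → level 1.
K eats L (level 1); other prey at levels: H 1 → level 2.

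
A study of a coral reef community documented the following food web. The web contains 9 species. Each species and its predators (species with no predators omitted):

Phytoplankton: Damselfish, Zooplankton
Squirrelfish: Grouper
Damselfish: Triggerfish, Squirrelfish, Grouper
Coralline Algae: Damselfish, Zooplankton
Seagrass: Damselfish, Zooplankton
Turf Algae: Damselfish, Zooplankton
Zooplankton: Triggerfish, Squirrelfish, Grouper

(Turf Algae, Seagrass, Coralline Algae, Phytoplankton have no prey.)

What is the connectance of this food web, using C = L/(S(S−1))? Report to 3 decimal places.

C = 0.208

The web has S = 9 species and L = 15 feeding links.
C = L / (S(S−1)) = 15 / 72 = 0.2083 ≈ 0.208.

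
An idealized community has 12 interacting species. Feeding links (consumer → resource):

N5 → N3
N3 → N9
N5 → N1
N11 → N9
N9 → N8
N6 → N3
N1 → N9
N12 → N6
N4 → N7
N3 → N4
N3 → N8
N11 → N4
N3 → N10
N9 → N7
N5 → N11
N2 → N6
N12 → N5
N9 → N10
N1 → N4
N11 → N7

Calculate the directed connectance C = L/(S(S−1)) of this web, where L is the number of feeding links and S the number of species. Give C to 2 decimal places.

The web has S = 12 species and L = 20 feeding links.
C = L / (S(S−1)) = 20 / 132 = 0.1515 ≈ 0.15.

C = 0.15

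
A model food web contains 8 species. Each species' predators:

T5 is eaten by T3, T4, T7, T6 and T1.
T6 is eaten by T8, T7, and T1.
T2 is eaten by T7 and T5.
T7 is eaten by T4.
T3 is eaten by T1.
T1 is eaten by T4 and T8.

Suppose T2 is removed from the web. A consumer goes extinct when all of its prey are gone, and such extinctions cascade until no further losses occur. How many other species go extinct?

Remove T2.
Round 1: T5 (all prey gone) → extinct.
Round 2: T6 (all prey gone), T3 (all prey gone) → extinct.
Round 3: T7 (all prey gone), T1 (all prey gone) → extinct.
Round 4: T4 (all prey gone), T8 (all prey gone) → extinct.
No further losses. Total secondary extinctions: 7.

7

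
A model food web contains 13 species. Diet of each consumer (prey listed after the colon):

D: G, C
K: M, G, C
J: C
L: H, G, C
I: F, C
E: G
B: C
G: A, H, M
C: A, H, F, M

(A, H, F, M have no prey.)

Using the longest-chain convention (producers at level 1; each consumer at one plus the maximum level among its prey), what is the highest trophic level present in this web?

3

Producers (level 1): A, H, F, M.
A → C → J gives J level 3.
No species has a prey at level 3, so no species reaches level 4.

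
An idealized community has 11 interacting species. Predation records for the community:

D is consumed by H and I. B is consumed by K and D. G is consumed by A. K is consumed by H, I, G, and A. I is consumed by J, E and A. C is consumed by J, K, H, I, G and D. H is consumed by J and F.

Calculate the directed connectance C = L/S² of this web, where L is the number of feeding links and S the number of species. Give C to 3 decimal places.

C = 0.165

The web has S = 11 species and L = 20 feeding links.
C = L / S² = 20 / 121 = 0.1653 ≈ 0.165.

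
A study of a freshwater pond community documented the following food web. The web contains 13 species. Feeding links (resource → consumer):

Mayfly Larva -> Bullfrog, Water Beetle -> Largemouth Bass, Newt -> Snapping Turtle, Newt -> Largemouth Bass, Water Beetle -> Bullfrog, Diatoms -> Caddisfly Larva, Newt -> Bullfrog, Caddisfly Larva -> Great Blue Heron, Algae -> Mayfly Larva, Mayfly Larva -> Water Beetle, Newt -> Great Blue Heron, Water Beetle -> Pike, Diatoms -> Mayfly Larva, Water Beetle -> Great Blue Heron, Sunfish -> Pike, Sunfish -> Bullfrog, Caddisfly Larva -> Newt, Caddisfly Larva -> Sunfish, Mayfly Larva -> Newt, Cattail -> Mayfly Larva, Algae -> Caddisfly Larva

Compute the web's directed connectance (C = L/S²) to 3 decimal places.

The web has S = 13 species and L = 21 feeding links.
C = L / S² = 21 / 169 = 0.1243 ≈ 0.124.

C = 0.124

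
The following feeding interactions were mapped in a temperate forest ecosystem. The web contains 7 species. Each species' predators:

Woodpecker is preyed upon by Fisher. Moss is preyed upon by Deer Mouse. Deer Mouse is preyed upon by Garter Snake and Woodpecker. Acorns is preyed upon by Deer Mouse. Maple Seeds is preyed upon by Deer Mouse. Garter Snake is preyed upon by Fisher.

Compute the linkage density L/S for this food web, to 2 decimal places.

L/S = 1.00

There are L = 7 links among S = 7 species.
L/S = 7/7 = 1.0000 ≈ 1.00.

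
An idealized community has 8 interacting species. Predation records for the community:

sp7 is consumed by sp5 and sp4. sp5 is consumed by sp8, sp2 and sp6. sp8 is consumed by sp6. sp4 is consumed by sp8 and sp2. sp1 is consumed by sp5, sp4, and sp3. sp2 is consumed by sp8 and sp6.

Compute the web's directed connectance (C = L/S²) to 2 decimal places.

C = 0.20

The web has S = 8 species and L = 13 feeding links.
C = L / S² = 13 / 64 = 0.2031 ≈ 0.20.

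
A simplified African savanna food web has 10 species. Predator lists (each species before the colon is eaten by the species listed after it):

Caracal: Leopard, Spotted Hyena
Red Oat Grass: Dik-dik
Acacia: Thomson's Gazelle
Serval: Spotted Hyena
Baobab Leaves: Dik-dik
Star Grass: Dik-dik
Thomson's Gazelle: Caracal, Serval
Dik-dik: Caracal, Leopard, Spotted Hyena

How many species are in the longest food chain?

One longest chain: Red Oat Grass → Dik-dik → Caracal → Leopard.
It has 4 species and 3 links.

4 species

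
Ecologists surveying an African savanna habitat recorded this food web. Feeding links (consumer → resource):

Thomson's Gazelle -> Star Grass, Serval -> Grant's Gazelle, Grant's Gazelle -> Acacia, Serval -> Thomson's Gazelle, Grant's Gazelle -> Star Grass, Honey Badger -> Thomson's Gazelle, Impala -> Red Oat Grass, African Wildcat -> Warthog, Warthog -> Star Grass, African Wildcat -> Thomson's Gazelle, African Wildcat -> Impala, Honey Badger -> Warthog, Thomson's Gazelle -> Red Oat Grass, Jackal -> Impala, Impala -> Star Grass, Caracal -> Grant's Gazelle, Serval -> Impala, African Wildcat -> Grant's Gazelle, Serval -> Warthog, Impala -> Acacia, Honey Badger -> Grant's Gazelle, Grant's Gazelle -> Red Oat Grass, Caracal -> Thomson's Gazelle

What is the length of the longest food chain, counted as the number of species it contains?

One longest chain: Red Oat Grass → Impala → Jackal.
It has 3 species and 2 links.

3 species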